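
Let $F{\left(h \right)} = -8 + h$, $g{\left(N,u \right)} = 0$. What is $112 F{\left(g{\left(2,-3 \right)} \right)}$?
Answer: $-896$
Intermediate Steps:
$112 F{\left(g{\left(2,-3 \right)} \right)} = 112 \left(-8 + 0\right) = 112 \left(-8\right) = -896$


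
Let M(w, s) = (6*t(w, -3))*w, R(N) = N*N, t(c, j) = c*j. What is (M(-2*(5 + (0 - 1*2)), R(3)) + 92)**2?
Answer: 309136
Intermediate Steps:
R(N) = N**2
M(w, s) = -18*w**2 (M(w, s) = (6*(w*(-3)))*w = (6*(-3*w))*w = (-18*w)*w = -18*w**2)
(M(-2*(5 + (0 - 1*2)), R(3)) + 92)**2 = (-18*4*(5 + (0 - 1*2))**2 + 92)**2 = (-18*4*(5 + (0 - 2))**2 + 92)**2 = (-18*4*(5 - 2)**2 + 92)**2 = (-18*(-2*3)**2 + 92)**2 = (-18*(-6)**2 + 92)**2 = (-18*36 + 92)**2 = (-648 + 92)**2 = (-556)**2 = 309136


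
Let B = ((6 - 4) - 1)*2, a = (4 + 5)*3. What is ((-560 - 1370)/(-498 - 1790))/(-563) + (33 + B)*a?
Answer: 608647075/644072 ≈ 945.00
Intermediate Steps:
a = 27 (a = 9*3 = 27)
B = 2 (B = (2 - 1)*2 = 1*2 = 2)
((-560 - 1370)/(-498 - 1790))/(-563) + (33 + B)*a = ((-560 - 1370)/(-498 - 1790))/(-563) + (33 + 2)*27 = -1930/(-2288)*(-1/563) + 35*27 = -1930*(-1/2288)*(-1/563) + 945 = (965/1144)*(-1/563) + 945 = -965/644072 + 945 = 608647075/644072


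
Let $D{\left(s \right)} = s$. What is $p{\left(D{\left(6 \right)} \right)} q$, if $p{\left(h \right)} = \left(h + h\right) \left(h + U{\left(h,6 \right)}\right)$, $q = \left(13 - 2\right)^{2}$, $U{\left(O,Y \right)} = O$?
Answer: $17424$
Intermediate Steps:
$q = 121$ ($q = 11^{2} = 121$)
$p{\left(h \right)} = 4 h^{2}$ ($p{\left(h \right)} = \left(h + h\right) \left(h + h\right) = 2 h 2 h = 4 h^{2}$)
$p{\left(D{\left(6 \right)} \right)} q = 4 \cdot 6^{2} \cdot 121 = 4 \cdot 36 \cdot 121 = 144 \cdot 121 = 17424$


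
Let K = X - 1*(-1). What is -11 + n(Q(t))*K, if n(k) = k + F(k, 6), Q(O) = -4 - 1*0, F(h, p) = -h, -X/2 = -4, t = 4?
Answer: -11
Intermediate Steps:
X = 8 (X = -2*(-4) = 8)
Q(O) = -4 (Q(O) = -4 + 0 = -4)
n(k) = 0 (n(k) = k - k = 0)
K = 9 (K = 8 - 1*(-1) = 8 + 1 = 9)
-11 + n(Q(t))*K = -11 + 0*9 = -11 + 0 = -11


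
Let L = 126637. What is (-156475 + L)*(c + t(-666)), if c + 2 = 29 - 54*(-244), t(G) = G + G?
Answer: -354206898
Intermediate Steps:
t(G) = 2*G
c = 13203 (c = -2 + (29 - 54*(-244)) = -2 + (29 + 13176) = -2 + 13205 = 13203)
(-156475 + L)*(c + t(-666)) = (-156475 + 126637)*(13203 + 2*(-666)) = -29838*(13203 - 1332) = -29838*11871 = -354206898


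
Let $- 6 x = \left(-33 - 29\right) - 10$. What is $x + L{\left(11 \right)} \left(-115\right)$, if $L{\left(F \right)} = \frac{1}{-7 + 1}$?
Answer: $\frac{187}{6} \approx 31.167$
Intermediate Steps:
$L{\left(F \right)} = - \frac{1}{6}$ ($L{\left(F \right)} = \frac{1}{-6} = - \frac{1}{6}$)
$x = 12$ ($x = - \frac{\left(-33 - 29\right) - 10}{6} = - \frac{-62 - 10}{6} = \left(- \frac{1}{6}\right) \left(-72\right) = 12$)
$x + L{\left(11 \right)} \left(-115\right) = 12 - - \frac{115}{6} = 12 + \frac{115}{6} = \frac{187}{6}$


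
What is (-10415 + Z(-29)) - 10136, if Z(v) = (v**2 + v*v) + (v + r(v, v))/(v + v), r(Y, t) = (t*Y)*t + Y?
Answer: -36895/2 ≈ -18448.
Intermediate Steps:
r(Y, t) = Y + Y*t**2 (r(Y, t) = (Y*t)*t + Y = Y*t**2 + Y = Y + Y*t**2)
Z(v) = 2*v**2 + (v + v*(1 + v**2))/(2*v) (Z(v) = (v**2 + v*v) + (v + v*(1 + v**2))/(v + v) = (v**2 + v**2) + (v + v*(1 + v**2))/((2*v)) = 2*v**2 + (v + v*(1 + v**2))*(1/(2*v)) = 2*v**2 + (v + v*(1 + v**2))/(2*v))
(-10415 + Z(-29)) - 10136 = (-10415 + (1 + (5/2)*(-29)**2)) - 10136 = (-10415 + (1 + (5/2)*841)) - 10136 = (-10415 + (1 + 4205/2)) - 10136 = (-10415 + 4207/2) - 10136 = -16623/2 - 10136 = -36895/2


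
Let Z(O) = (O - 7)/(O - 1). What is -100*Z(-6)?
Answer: -1300/7 ≈ -185.71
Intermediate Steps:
Z(O) = (-7 + O)/(-1 + O)
-100*Z(-6) = -100*(-7 - 6)/(-1 - 6) = -100*(-13)/(-7) = -(-100)*(-13)/7 = -100*13/7 = -1300/7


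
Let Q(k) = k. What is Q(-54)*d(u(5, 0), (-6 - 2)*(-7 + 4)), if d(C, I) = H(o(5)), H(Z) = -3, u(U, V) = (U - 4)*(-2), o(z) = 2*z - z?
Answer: 162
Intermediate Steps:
o(z) = z
u(U, V) = 8 - 2*U (u(U, V) = (-4 + U)*(-2) = 8 - 2*U)
d(C, I) = -3
Q(-54)*d(u(5, 0), (-6 - 2)*(-7 + 4)) = -54*(-3) = 162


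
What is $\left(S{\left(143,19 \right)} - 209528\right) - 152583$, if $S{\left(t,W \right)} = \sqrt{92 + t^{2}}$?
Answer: $-362111 + \sqrt{20541} \approx -3.6197 \cdot 10^{5}$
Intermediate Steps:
$\left(S{\left(143,19 \right)} - 209528\right) - 152583 = \left(\sqrt{92 + 143^{2}} - 209528\right) - 152583 = \left(\sqrt{92 + 20449} - 209528\right) - 152583 = \left(\sqrt{20541} - 209528\right) - 152583 = \left(-209528 + \sqrt{20541}\right) - 152583 = -362111 + \sqrt{20541}$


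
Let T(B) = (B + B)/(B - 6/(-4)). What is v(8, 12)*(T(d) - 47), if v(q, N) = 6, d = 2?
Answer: -1926/7 ≈ -275.14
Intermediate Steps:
T(B) = 2*B/(3/2 + B) (T(B) = (2*B)/(B - 6*(-¼)) = (2*B)/(B + 3/2) = (2*B)/(3/2 + B) = 2*B/(3/2 + B))
v(8, 12)*(T(d) - 47) = 6*(4*2/(3 + 2*2) - 47) = 6*(4*2/(3 + 4) - 47) = 6*(4*2/7 - 47) = 6*(4*2*(⅐) - 47) = 6*(8/7 - 47) = 6*(-321/7) = -1926/7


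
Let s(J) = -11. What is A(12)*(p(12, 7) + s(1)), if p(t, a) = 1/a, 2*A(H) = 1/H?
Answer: -19/42 ≈ -0.45238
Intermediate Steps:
A(H) = 1/(2*H)
p(t, a) = 1/a
A(12)*(p(12, 7) + s(1)) = ((½)/12)*(1/7 - 11) = ((½)*(1/12))*(⅐ - 11) = (1/24)*(-76/7) = -19/42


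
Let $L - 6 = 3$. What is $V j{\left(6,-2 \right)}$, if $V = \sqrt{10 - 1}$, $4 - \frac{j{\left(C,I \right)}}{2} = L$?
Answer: $-30$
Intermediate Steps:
$L = 9$ ($L = 6 + 3 = 9$)
$j{\left(C,I \right)} = -10$ ($j{\left(C,I \right)} = 8 - 18 = -10$)
$V = 3$ ($V = \sqrt{9} = 3$)
$V j{\left(6,-2 \right)} = 3 \left(-10\right) = -30$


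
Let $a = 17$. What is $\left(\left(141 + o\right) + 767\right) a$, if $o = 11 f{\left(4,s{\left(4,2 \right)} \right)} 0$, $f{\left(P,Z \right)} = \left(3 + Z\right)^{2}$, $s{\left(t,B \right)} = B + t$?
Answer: $15436$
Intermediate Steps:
$o = 0$ ($o = 11 \left(3 + \left(2 + 4\right)\right)^{2} \cdot 0 = 11 \left(3 + 6\right)^{2} \cdot 0 = 11 \cdot 9^{2} \cdot 0 = 11 \cdot 81 \cdot 0 = 891 \cdot 0 = 0$)
$\left(\left(141 + o\right) + 767\right) a = \left(\left(141 + 0\right) + 767\right) 17 = \left(141 + 767\right) 17 = 908 \cdot 17 = 15436$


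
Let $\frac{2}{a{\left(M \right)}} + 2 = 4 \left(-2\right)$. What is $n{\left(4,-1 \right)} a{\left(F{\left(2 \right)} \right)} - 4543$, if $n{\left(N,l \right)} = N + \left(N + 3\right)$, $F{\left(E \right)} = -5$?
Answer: $- \frac{22726}{5} \approx -4545.2$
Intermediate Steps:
$a{\left(M \right)} = - \frac{1}{5}$ ($a{\left(M \right)} = \frac{2}{-2 + 4 \left(-2\right)} = \frac{2}{-2 - 8} = \frac{2}{-10} = 2 \left(- \frac{1}{10}\right) = - \frac{1}{5}$)
$n{\left(N,l \right)} = 3 + 2 N$ ($n{\left(N,l \right)} = N + \left(3 + N\right) = 3 + 2 N$)
$n{\left(4,-1 \right)} a{\left(F{\left(2 \right)} \right)} - 4543 = \left(3 + 2 \cdot 4\right) \left(- \frac{1}{5}\right) - 4543 = \left(3 + 8\right) \left(- \frac{1}{5}\right) - 4543 = 11 \left(- \frac{1}{5}\right) - 4543 = - \frac{11}{5} - 4543 = - \frac{22726}{5}$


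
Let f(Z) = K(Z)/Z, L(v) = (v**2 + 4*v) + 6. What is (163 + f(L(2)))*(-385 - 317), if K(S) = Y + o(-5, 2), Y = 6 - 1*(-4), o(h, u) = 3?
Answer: -114933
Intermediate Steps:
Y = 10 (Y = 6 + 4 = 10)
L(v) = 6 + v**2 + 4*v
K(S) = 13 (K(S) = 10 + 3 = 13)
f(Z) = 13/Z
(163 + f(L(2)))*(-385 - 317) = (163 + 13/(6 + 2**2 + 4*2))*(-385 - 317) = (163 + 13/(6 + 4 + 8))*(-702) = (163 + 13/18)*(-702) = (2947/18)*(-702) = -114933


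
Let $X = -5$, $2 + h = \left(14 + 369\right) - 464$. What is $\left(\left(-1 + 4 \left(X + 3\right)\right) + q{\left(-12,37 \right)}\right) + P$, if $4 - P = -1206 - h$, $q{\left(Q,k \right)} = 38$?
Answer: $1156$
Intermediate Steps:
$h = -83$ ($h = -2 + \left(\left(14 + 369\right) - 464\right) = -2 + \left(383 - 464\right) = -2 - 81 = -83$)
$P = 1127$ ($P = 4 - \left(-1206 - -83\right) = 4 - \left(-1206 + 83\right) = 4 - -1123 = 4 + 1123 = 1127$)
$\left(\left(-1 + 4 \left(X + 3\right)\right) + q{\left(-12,37 \right)}\right) + P = \left(\left(-1 + 4 \left(-5 + 3\right)\right) + 38\right) + 1127 = \left(\left(-1 + 4 \left(-2\right)\right) + 38\right) + 1127 = \left(\left(-1 - 8\right) + 38\right) + 1127 = \left(-9 + 38\right) + 1127 = 29 + 1127 = 1156$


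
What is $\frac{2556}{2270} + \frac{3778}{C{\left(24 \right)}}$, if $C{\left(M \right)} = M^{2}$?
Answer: $\frac{2512079}{326880} \approx 7.685$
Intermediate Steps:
$\frac{2556}{2270} + \frac{3778}{C{\left(24 \right)}} = \frac{2556}{2270} + \frac{3778}{24^{2}} = 2556 \cdot \frac{1}{2270} + \frac{3778}{576} = \frac{1278}{1135} + 3778 \cdot \frac{1}{576} = \frac{1278}{1135} + \frac{1889}{288} = \frac{2512079}{326880}$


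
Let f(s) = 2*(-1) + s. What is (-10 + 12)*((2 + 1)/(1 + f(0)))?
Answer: -6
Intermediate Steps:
f(s) = -2 + s
(-10 + 12)*((2 + 1)/(1 + f(0))) = (-10 + 12)*((2 + 1)/(1 + (-2 + 0))) = 2*(3/(1 - 2)) = 2*(3/(-1)) = 2*(3*(-1)) = 2*(-3) = -6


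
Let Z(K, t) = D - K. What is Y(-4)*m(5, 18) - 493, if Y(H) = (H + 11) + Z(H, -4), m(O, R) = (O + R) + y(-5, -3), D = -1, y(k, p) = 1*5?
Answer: -213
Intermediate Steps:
y(k, p) = 5
Z(K, t) = -1 - K
m(O, R) = 5 + O + R (m(O, R) = (O + R) + 5 = 5 + O + R)
Y(H) = 10 (Y(H) = (H + 11) + (-1 - H) = (11 + H) + (-1 - H) = 10)
Y(-4)*m(5, 18) - 493 = 10*(5 + 5 + 18) - 493 = 10*28 - 493 = 280 - 493 = -213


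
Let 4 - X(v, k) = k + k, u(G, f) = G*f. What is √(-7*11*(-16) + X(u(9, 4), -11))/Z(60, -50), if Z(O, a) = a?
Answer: -√1258/50 ≈ -0.70937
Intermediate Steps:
X(v, k) = 4 - 2*k (X(v, k) = 4 - (k + k) = 4 - 2*k)
√(-7*11*(-16) + X(u(9, 4), -11))/Z(60, -50) = √(-7*11*(-16) + (4 - 2*(-11)))/(-50) = √(-77*(-16) + (4 + 22))*(-1/50) = √(1232 + 26)*(-1/50) = √1258*(-1/50) = -√1258/50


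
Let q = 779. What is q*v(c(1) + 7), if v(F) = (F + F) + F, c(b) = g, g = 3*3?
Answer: 37392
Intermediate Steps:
g = 9
c(b) = 9
v(F) = 3*F (v(F) = 2*F + F = 3*F)
q*v(c(1) + 7) = 779*(3*(9 + 7)) = 779*(3*16) = 779*48 = 37392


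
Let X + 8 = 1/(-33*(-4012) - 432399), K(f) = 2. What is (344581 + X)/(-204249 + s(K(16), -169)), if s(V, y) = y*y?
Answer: -51686466859/26353463532 ≈ -1.9613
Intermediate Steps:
X = -2400025/300003 (X = -8 + 1/(-33*(-4012) - 432399) = -8 + 1/(132396 - 432399) = -8 + 1/(-300003) = -8 - 1/300003 = -2400025/300003 ≈ -8.0000)
s(V, y) = y²
(344581 + X)/(-204249 + s(K(16), -169)) = (344581 - 2400025/300003)/(-204249 + (-169)²) = 103372933718/(300003*(-204249 + 28561)) = (103372933718/300003)/(-175688) = (103372933718/300003)*(-1/175688) = -51686466859/26353463532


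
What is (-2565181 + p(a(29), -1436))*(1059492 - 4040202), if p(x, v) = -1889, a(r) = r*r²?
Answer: 7651691219700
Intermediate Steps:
a(r) = r³
(-2565181 + p(a(29), -1436))*(1059492 - 4040202) = (-2565181 - 1889)*(1059492 - 4040202) = -2567070*(-2980710) = 7651691219700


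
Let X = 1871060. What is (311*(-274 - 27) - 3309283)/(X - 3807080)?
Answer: 567149/322670 ≈ 1.7577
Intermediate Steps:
(311*(-274 - 27) - 3309283)/(X - 3807080) = (311*(-274 - 27) - 3309283)/(1871060 - 3807080) = (311*(-301) - 3309283)/(-1936020) = (-93611 - 3309283)*(-1/1936020) = -3402894*(-1/1936020) = 567149/322670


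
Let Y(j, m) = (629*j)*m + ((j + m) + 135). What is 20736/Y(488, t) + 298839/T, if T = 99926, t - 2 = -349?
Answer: 7956971955879/2660831226742 ≈ 2.9904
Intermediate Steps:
t = -347 (t = 2 - 349 = -347)
Y(j, m) = 135 + j + m + 629*j*m (Y(j, m) = 629*j*m + (135 + j + m) = 135 + j + m + 629*j*m)
20736/Y(488, t) + 298839/T = 20736/(135 + 488 - 347 + 629*488*(-347)) + 298839/99926 = 20736/(135 + 488 - 347 - 106512344) + 298839*(1/99926) = 20736/(-106512068) + 298839/99926 = 20736*(-1/106512068) + 298839/99926 = -5184/26628017 + 298839/99926 = 7956971955879/2660831226742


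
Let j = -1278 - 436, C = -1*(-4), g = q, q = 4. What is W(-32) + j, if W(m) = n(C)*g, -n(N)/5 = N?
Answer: -1794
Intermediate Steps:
g = 4
C = 4
n(N) = -5*N
j = -1714
W(m) = -80 (W(m) = -5*4*4 = -20*4 = -80)
W(-32) + j = -80 - 1714 = -1794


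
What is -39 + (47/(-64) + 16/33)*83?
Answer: -126109/2112 ≈ -59.711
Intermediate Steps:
-39 + (47/(-64) + 16/33)*83 = -39 + (47*(-1/64) + 16*(1/33))*83 = -39 + (-47/64 + 16/33)*83 = -39 - 527/2112*83 = -39 - 43741/2112 = -126109/2112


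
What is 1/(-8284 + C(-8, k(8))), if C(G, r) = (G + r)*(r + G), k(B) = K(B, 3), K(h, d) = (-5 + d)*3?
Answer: -1/8088 ≈ -0.00012364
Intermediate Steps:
K(h, d) = -15 + 3*d
k(B) = -6 (k(B) = -15 + 3*3 = -15 + 9 = -6)
C(G, r) = (G + r)² (C(G, r) = (G + r)*(G + r) = (G + r)²)
1/(-8284 + C(-8, k(8))) = 1/(-8284 + (-8 - 6)²) = 1/(-8284 + (-14)²) = 1/(-8284 + 196) = 1/(-8088) = -1/8088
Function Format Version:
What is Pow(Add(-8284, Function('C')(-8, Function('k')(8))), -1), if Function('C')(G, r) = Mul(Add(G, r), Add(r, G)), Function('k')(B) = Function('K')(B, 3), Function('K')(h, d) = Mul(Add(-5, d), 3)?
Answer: Rational(-1, 8088) ≈ -0.00012364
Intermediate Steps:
Function('K')(h, d) = Add(-15, Mul(3, d))
Function('k')(B) = -6 (Function('k')(B) = Add(-15, Mul(3, 3)) = Add(-15, 9) = -6)
Function('C')(G, r) = Pow(Add(G, r), 2) (Function('C')(G, r) = Mul(Add(G, r), Add(G, r)) = Pow(Add(G, r), 2))
Pow(Add(-8284, Function('C')(-8, Function('k')(8))), -1) = Pow(Add(-8284, Pow(Add(-8, -6), 2)), -1) = Pow(Add(-8284, Pow(-14, 2)), -1) = Pow(Add(-8284, 196), -1) = Pow(-8088, -1) = Rational(-1, 8088)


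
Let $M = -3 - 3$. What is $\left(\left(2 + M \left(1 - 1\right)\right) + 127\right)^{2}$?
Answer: $16641$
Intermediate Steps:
$M = -6$ ($M = -3 - 3 = -6$)
$\left(\left(2 + M \left(1 - 1\right)\right) + 127\right)^{2} = \left(\left(2 - 6 \left(1 - 1\right)\right) + 127\right)^{2} = \left(\left(2 - 0\right) + 127\right)^{2} = \left(\left(2 + 0\right) + 127\right)^{2} = \left(2 + 127\right)^{2} = 129^{2} = 16641$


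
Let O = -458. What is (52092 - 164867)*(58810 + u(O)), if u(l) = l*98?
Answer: -1570504650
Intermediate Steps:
u(l) = 98*l
(52092 - 164867)*(58810 + u(O)) = (52092 - 164867)*(58810 + 98*(-458)) = -112775*(58810 - 44884) = -112775*13926 = -1570504650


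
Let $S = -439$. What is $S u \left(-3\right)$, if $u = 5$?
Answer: $6585$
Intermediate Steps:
$S u \left(-3\right) = - 439 \cdot 5 \left(-3\right) = \left(-439\right) \left(-15\right) = 6585$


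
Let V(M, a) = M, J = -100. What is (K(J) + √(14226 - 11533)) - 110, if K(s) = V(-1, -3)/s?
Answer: -10999/100 + √2693 ≈ -58.096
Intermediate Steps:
K(s) = -1/s
(K(J) + √(14226 - 11533)) - 110 = (-1/(-100) + √(14226 - 11533)) - 110 = (-1*(-1/100) + √2693) - 110 = (1/100 + √2693) - 110 = -10999/100 + √2693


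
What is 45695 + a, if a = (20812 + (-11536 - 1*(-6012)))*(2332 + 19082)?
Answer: 327422927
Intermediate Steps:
a = 327377232 (a = (20812 + (-11536 + 6012))*21414 = (20812 - 5524)*21414 = 15288*21414 = 327377232)
45695 + a = 45695 + 327377232 = 327422927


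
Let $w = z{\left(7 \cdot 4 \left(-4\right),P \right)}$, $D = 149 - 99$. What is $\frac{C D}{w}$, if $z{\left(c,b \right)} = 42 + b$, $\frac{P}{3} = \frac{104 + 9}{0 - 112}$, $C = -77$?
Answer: $- \frac{86240}{873} \approx -98.786$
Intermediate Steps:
$D = 50$
$P = - \frac{339}{112}$ ($P = 3 \frac{104 + 9}{0 - 112} = 3 \frac{113}{-112} = 3 \cdot 113 \left(- \frac{1}{112}\right) = 3 \left(- \frac{113}{112}\right) = - \frac{339}{112} \approx -3.0268$)
$w = \frac{4365}{112}$ ($w = 42 - \frac{339}{112} = \frac{4365}{112} \approx 38.973$)
$\frac{C D}{w} = \frac{\left(-77\right) 50}{\frac{4365}{112}} = \left(-3850\right) \frac{112}{4365} = - \frac{86240}{873}$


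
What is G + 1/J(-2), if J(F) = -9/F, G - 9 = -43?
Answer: -304/9 ≈ -33.778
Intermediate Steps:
G = -34 (G = 9 - 43 = -34)
G + 1/J(-2) = -34 + 1/(-9/(-2)) = -34 + 1/(-9*(-½)) = -34 + 1/(9/2) = -34 + 2/9 = -304/9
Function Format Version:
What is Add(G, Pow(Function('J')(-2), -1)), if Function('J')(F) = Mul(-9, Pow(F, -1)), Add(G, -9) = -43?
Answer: Rational(-304, 9) ≈ -33.778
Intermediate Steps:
G = -34 (G = Add(9, -43) = -34)
Add(G, Pow(Function('J')(-2), -1)) = Add(-34, Pow(Mul(-9, Pow(-2, -1)), -1)) = Add(-34, Pow(Mul(-9, Rational(-1, 2)), -1)) = Add(-34, Pow(Rational(9, 2), -1)) = Add(-34, Rational(2, 9)) = Rational(-304, 9)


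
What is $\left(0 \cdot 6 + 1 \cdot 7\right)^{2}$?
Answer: $49$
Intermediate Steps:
$\left(0 \cdot 6 + 1 \cdot 7\right)^{2} = \left(0 + 7\right)^{2} = 7^{2} = 49$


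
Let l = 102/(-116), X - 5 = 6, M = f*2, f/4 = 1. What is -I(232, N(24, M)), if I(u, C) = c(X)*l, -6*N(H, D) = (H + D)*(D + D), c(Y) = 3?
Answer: 153/58 ≈ 2.6379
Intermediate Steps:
f = 4 (f = 4*1 = 4)
M = 8 (M = 4*2 = 8)
X = 11 (X = 5 + 6 = 11)
l = -51/58 (l = 102*(-1/116) = -51/58 ≈ -0.87931)
N(H, D) = -D*(D + H)/3 (N(H, D) = -(H + D)*(D + D)/6 = -(D + H)*2*D/6 = -D*(D + H)/3)
I(u, C) = -153/58 (I(u, C) = 3*(-51/58) = -153/58)
-I(232, N(24, M)) = -1*(-153/58) = 153/58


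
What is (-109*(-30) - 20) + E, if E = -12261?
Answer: -9011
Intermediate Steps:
(-109*(-30) - 20) + E = (-109*(-30) - 20) - 12261 = (3270 - 20) - 12261 = 3250 - 12261 = -9011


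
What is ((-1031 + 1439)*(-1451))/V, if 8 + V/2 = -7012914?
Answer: 148002/3506461 ≈ 0.042208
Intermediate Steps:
V = -14025844 (V = -16 + 2*(-7012914) = -16 - 14025828 = -14025844)
((-1031 + 1439)*(-1451))/V = ((-1031 + 1439)*(-1451))/(-14025844) = (408*(-1451))*(-1/14025844) = -592008*(-1/14025844) = 148002/3506461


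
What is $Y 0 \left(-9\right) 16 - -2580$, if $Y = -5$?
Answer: $2580$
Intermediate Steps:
$Y 0 \left(-9\right) 16 - -2580 = \left(-5\right) 0 \left(-9\right) 16 - -2580 = 0 \left(-9\right) 16 + 2580 = 0 \cdot 16 + 2580 = 0 + 2580 = 2580$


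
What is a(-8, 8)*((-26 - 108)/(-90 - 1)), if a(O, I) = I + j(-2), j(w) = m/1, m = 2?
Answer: 1340/91 ≈ 14.725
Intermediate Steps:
j(w) = 2 (j(w) = 2/1 = 2*1 = 2)
a(O, I) = 2 + I (a(O, I) = I + 2 = 2 + I)
a(-8, 8)*((-26 - 108)/(-90 - 1)) = (2 + 8)*((-26 - 108)/(-90 - 1)) = 10*(-134/(-91)) = 10*(-134*(-1/91)) = 10*(134/91) = 1340/91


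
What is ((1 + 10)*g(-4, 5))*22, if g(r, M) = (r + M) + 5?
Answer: 1452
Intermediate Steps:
g(r, M) = 5 + M + r (g(r, M) = (M + r) + 5 = 5 + M + r)
((1 + 10)*g(-4, 5))*22 = ((1 + 10)*(5 + 5 - 4))*22 = (11*6)*22 = 66*22 = 1452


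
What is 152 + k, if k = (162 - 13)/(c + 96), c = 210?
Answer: 46661/306 ≈ 152.49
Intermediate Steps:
k = 149/306 (k = (162 - 13)/(210 + 96) = 149/306 ≈ 0.48693)
152 + k = 152 + 149/306 = 46661/306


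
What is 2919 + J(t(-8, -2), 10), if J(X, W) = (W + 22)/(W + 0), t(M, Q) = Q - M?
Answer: 14611/5 ≈ 2922.2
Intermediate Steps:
J(X, W) = (22 + W)/W
2919 + J(t(-8, -2), 10) = 2919 + (22 + 10)/10 = 2919 + (⅒)*32 = 2919 + 16/5 = 14611/5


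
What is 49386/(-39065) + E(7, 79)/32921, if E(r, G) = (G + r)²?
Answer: -1336911766/1286058865 ≈ -1.0395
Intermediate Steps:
49386/(-39065) + E(7, 79)/32921 = 49386/(-39065) + (79 + 7)²/32921 = 49386*(-1/39065) + 86²*(1/32921) = -49386/39065 + 7396*(1/32921) = -49386/39065 + 7396/32921 = -1336911766/1286058865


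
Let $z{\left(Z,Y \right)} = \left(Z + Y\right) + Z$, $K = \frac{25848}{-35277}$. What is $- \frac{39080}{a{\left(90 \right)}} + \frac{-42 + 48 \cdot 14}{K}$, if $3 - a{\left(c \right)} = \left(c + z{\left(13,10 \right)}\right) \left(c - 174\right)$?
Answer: $- \frac{13127834845}{15202932} \approx -863.51$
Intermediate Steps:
$K = - \frac{8616}{11759}$ ($K = 25848 \left(- \frac{1}{35277}\right) = - \frac{8616}{11759} \approx -0.73272$)
$z{\left(Z,Y \right)} = Y + 2 Z$ ($z{\left(Z,Y \right)} = \left(Y + Z\right) + Z = Y + 2 Z$)
$a{\left(c \right)} = 3 - \left(-174 + c\right) \left(36 + c\right)$ ($a{\left(c \right)} = 3 - \left(c + \left(10 + 2 \cdot 13\right)\right) \left(c - 174\right) = 3 - \left(c + \left(10 + 26\right)\right) \left(-174 + c\right) = 3 - \left(c + 36\right) \left(-174 + c\right) = 3 - \left(36 + c\right) \left(-174 + c\right) = 3 - \left(-174 + c\right) \left(36 + c\right)$)
$- \frac{39080}{a{\left(90 \right)}} + \frac{-42 + 48 \cdot 14}{K} = - \frac{39080}{6267 - 90^{2} + 138 \cdot 90} + \frac{-42 + 48 \cdot 14}{- \frac{8616}{11759}} = - \frac{39080}{6267 - 8100 + 12420} + \left(-42 + 672\right) \left(- \frac{11759}{8616}\right) = - \frac{39080}{6267 - 8100 + 12420} + 630 \left(- \frac{11759}{8616}\right) = - \frac{39080}{10587} - \frac{1234695}{1436} = - \frac{13127834845}{15202932}$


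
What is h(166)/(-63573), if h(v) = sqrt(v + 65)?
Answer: -sqrt(231)/63573 ≈ -0.00023907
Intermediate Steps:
h(v) = sqrt(65 + v)
h(166)/(-63573) = sqrt(65 + 166)/(-63573) = sqrt(231)*(-1/63573) = -sqrt(231)/63573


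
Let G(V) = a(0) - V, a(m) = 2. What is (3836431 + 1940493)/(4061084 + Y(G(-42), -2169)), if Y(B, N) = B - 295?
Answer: 5776924/4060833 ≈ 1.4226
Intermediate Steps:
G(V) = 2 - V
Y(B, N) = -295 + B
(3836431 + 1940493)/(4061084 + Y(G(-42), -2169)) = (3836431 + 1940493)/(4061084 + (-295 + (2 - 1*(-42)))) = 5776924/(4061084 + (-295 + (2 + 42))) = 5776924/(4061084 + (-295 + 44)) = 5776924/(4061084 - 251) = 5776924/4060833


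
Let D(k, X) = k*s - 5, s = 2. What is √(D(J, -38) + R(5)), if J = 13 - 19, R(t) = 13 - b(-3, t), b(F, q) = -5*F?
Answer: I*√19 ≈ 4.3589*I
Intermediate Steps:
R(t) = -2 (R(t) = 13 - (-5)*(-3) = 13 - 1*15 = 13 - 15 = -2)
J = -6
D(k, X) = -5 + 2*k (D(k, X) = k*2 - 5 = 2*k - 5 = -5 + 2*k)
√(D(J, -38) + R(5)) = √((-5 + 2*(-6)) - 2) = √((-5 - 12) - 2) = √(-17 - 2) = √(-19) = I*√19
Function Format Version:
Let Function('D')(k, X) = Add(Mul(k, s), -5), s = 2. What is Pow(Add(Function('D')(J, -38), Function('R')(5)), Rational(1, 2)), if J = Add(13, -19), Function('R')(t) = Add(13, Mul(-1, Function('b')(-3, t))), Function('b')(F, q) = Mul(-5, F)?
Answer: Mul(I, Pow(19, Rational(1, 2))) ≈ Mul(4.3589, I)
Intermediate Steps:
Function('R')(t) = -2 (Function('R')(t) = Add(13, Mul(-1, Mul(-5, -3))) = Add(13, Mul(-1, 15)) = Add(13, -15) = -2)
J = -6
Function('D')(k, X) = Add(-5, Mul(2, k)) (Function('D')(k, X) = Add(Mul(k, 2), -5) = Add(Mul(2, k), -5) = Add(-5, Mul(2, k)))
Pow(Add(Function('D')(J, -38), Function('R')(5)), Rational(1, 2)) = Pow(Add(Add(-5, Mul(2, -6)), -2), Rational(1, 2)) = Pow(Add(Add(-5, -12), -2), Rational(1, 2)) = Pow(Add(-17, -2), Rational(1, 2)) = Pow(-19, Rational(1, 2)) = Mul(I, Pow(19, Rational(1, 2)))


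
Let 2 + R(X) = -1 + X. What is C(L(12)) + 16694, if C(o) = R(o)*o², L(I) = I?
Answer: 17990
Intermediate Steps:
R(X) = -3 + X (R(X) = -2 + (-1 + X) = -3 + X)
C(o) = o²*(-3 + o) (C(o) = (-3 + o)*o² = o²*(-3 + o))
C(L(12)) + 16694 = 12²*(-3 + 12) + 16694 = 144*9 + 16694 = 1296 + 16694 = 17990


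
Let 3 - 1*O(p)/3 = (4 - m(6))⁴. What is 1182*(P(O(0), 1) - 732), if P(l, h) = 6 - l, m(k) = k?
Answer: -812034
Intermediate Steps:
O(p) = -39 (O(p) = 9 - 3*(4 - 1*6)⁴ = 9 - 3*(4 - 6)⁴ = 9 - 3*(-2)⁴ = 9 - 3*16 = 9 - 48 = -39)
1182*(P(O(0), 1) - 732) = 1182*((6 - 1*(-39)) - 732) = 1182*((6 + 39) - 732) = 1182*(45 - 732) = 1182*(-687) = -812034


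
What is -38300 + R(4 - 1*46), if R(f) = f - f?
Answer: -38300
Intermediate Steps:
R(f) = 0
-38300 + R(4 - 1*46) = -38300 + 0 = -38300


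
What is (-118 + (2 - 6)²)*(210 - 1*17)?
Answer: -19686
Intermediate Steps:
(-118 + (2 - 6)²)*(210 - 1*17) = (-118 + (-4)²)*(210 - 17) = (-118 + 16)*193 = -102*193 = -19686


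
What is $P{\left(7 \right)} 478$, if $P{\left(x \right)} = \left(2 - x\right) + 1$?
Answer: $-1912$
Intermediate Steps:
$P{\left(x \right)} = 3 - x$
$P{\left(7 \right)} 478 = \left(3 - 7\right) 478 = \left(-4\right) 478 = -1912$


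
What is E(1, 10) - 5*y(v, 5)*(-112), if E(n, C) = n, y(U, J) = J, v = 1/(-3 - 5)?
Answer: 2801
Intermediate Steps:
v = -⅛ (v = 1/(-8) = -⅛ ≈ -0.12500)
E(1, 10) - 5*y(v, 5)*(-112) = 1 - 5*5*(-112) = 1 - 25*(-112) = 1 + 2800 = 2801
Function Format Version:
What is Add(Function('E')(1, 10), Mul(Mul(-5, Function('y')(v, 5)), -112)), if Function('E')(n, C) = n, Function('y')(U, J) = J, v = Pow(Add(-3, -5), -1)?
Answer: 2801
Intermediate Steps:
v = Rational(-1, 8) (v = Pow(-8, -1) = Rational(-1, 8) ≈ -0.12500)
Add(Function('E')(1, 10), Mul(Mul(-5, Function('y')(v, 5)), -112)) = Add(1, Mul(Mul(-5, 5), -112)) = Add(1, Mul(-25, -112)) = Add(1, 2800) = 2801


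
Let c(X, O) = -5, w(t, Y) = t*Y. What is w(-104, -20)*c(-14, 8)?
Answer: -10400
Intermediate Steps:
w(t, Y) = Y*t
w(-104, -20)*c(-14, 8) = -20*(-104)*(-5) = 2080*(-5) = -10400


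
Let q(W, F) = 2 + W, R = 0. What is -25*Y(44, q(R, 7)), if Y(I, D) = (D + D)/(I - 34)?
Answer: -10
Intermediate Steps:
Y(I, D) = 2*D/(-34 + I) (Y(I, D) = (2*D)/(-34 + I) = 2*D/(-34 + I))
-25*Y(44, q(R, 7)) = -50*(2 + 0)/(-34 + 44) = -50*2/10 = -25*⅖ = -10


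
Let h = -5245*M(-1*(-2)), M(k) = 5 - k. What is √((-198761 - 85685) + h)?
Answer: I*√300181 ≈ 547.89*I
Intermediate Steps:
h = -15735 (h = -5245*(5 - (-1)*(-2)) = -5245*(5 - 1*2) = -5245*(5 - 2) = -5245*3 = -15735)
√((-198761 - 85685) + h) = √((-198761 - 85685) - 15735) = √(-284446 - 15735) = √(-300181) = I*√300181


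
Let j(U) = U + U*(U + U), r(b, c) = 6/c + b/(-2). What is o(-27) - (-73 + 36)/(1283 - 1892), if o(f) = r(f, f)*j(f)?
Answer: 23142535/1218 ≈ 19000.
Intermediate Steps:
r(b, c) = 6/c - b/2 (r(b, c) = 6/c + b*(-1/2) = 6/c - b/2)
j(U) = U + 2*U**2 (j(U) = U + U*(2*U) = U + 2*U**2)
o(f) = f*(1 + 2*f)*(6/f - f/2) (o(f) = (6/f - f/2)*(f*(1 + 2*f)) = f*(1 + 2*f)*(6/f - f/2))
o(-27) - (-73 + 36)/(1283 - 1892) = -(1 + 2*(-27))*(-12 + (-27)**2)/2 - (-73 + 36)/(1283 - 1892) = -(1 - 54)*(-12 + 729)/2 - (-37)/(-609) = -1/2*(-53)*717 - (-37)*(-1)/609 = 38001/2 - 1*37/609 = 38001/2 - 37/609 = 23142535/1218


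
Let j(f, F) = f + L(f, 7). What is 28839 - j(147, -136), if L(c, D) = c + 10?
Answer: 28535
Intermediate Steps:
L(c, D) = 10 + c
j(f, F) = 10 + 2*f (j(f, F) = f + (10 + f) = 10 + 2*f)
28839 - j(147, -136) = 28839 - (10 + 2*147) = 28839 - (10 + 294) = 28839 - 1*304 = 28839 - 304 = 28535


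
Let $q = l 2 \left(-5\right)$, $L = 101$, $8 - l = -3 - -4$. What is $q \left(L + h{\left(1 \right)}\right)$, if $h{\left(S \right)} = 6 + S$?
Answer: $-7560$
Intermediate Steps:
$l = 7$ ($l = 8 - \left(-3 - -4\right) = 8 - \left(-3 + 4\right) = 8 - 1 = 7$)
$q = -70$ ($q = 7 \cdot 2 \left(-5\right) = 14 \left(-5\right) = -70$)
$q \left(L + h{\left(1 \right)}\right) = - 70 \left(101 + \left(6 + 1\right)\right) = - 70 \left(101 + 7\right) = \left(-70\right) 108 = -7560$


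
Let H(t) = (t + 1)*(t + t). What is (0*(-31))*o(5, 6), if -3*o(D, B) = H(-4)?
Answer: 0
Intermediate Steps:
H(t) = 2*t*(1 + t) (H(t) = (1 + t)*(2*t) = 2*t*(1 + t))
o(D, B) = -8 (o(D, B) = -2*(-4)*(1 - 4)/3 = -2*(-4)*(-3)/3 = -⅓*24 = -8)
(0*(-31))*o(5, 6) = (0*(-31))*(-8) = 0*(-8) = 0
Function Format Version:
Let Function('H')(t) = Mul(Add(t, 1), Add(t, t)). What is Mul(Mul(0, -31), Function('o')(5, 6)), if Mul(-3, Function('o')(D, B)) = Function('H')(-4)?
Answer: 0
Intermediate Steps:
Function('H')(t) = Mul(2, t, Add(1, t)) (Function('H')(t) = Mul(Add(1, t), Mul(2, t)) = Mul(2, t, Add(1, t)))
Function('o')(D, B) = -8 (Function('o')(D, B) = Mul(Rational(-1, 3), Mul(2, -4, Add(1, -4))) = Mul(Rational(-1, 3), Mul(2, -4, -3)) = Mul(Rational(-1, 3), 24) = -8)
Mul(Mul(0, -31), Function('o')(5, 6)) = Mul(Mul(0, -31), -8) = Mul(0, -8) = 0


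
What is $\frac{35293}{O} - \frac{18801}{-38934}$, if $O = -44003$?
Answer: $- \frac{60755251}{190356978} \approx -0.31916$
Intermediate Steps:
$\frac{35293}{O} - \frac{18801}{-38934} = \frac{35293}{-44003} - \frac{18801}{-38934} = 35293 \left(- \frac{1}{44003}\right) - - \frac{2089}{4326} = - \frac{35293}{44003} + \frac{2089}{4326} = - \frac{60755251}{190356978}$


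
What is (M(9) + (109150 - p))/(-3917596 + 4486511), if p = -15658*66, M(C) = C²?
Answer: 1142659/568915 ≈ 2.0085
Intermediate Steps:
p = -1033428
(M(9) + (109150 - p))/(-3917596 + 4486511) = (9² + (109150 - 1*(-1033428)))/(-3917596 + 4486511) = (81 + (109150 + 1033428))/568915 = (81 + 1142578)*(1/568915) = 1142659*(1/568915) = 1142659/568915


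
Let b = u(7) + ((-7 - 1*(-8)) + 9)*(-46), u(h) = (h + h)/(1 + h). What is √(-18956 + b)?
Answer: I*√77657/2 ≈ 139.33*I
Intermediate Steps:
u(h) = 2*h/(1 + h) (u(h) = (2*h)/(1 + h) = 2*h/(1 + h))
b = -1833/4 (b = 2*7/(1 + 7) + ((-7 - 1*(-8)) + 9)*(-46) = 2*7/8 + ((-7 + 8) + 9)*(-46) = 2*7*(⅛) + (1 + 9)*(-46) = 7/4 + 10*(-46) = 7/4 - 460 = -1833/4 ≈ -458.25)
√(-18956 + b) = √(-18956 - 1833/4) = √(-77657/4) = I*√77657/2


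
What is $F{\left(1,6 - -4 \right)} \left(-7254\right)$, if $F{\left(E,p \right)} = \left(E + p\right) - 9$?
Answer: $-14508$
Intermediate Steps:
$F{\left(E,p \right)} = -9 + E + p$
$F{\left(1,6 - -4 \right)} \left(-7254\right) = \left(-9 + 1 + \left(6 - -4\right)\right) \left(-7254\right) = \left(-9 + 1 + \left(6 + 4\right)\right) \left(-7254\right) = \left(-9 + 1 + 10\right) \left(-7254\right) = 2 \left(-7254\right) = -14508$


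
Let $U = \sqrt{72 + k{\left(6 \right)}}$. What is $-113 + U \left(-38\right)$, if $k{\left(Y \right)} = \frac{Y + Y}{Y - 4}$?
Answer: $-113 - 38 \sqrt{78} \approx -448.61$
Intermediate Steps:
$k{\left(Y \right)} = \frac{2 Y}{-4 + Y}$
$U = \sqrt{78}$ ($U = \sqrt{72 + 2 \cdot 6 \frac{1}{-4 + 6}} = \sqrt{72 + 2 \cdot 6 \cdot \frac{1}{2}} = \sqrt{72 + 6} = \sqrt{78} \approx 8.8318$)
$-113 + U \left(-38\right) = -113 + \sqrt{78} \left(-38\right) = -113 - 38 \sqrt{78}$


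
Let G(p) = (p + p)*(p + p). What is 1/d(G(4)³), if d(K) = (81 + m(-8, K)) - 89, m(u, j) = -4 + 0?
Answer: -1/12 ≈ -0.083333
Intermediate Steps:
m(u, j) = -4
G(p) = 4*p² (G(p) = (2*p)*(2*p) = 4*p²)
d(K) = -12 (d(K) = (81 - 4) - 89 = 77 - 89 = -12)
1/d(G(4)³) = 1/(-12) = -1/12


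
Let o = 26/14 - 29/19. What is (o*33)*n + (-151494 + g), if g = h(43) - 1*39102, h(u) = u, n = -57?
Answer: -1338227/7 ≈ -1.9118e+5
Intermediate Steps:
o = 44/133 (o = 26*(1/14) - 29*1/19 = 13/7 - 29/19 = 44/133 ≈ 0.33083)
g = -39059 (g = 43 - 1*39102 = 43 - 39102 = -39059)
(o*33)*n + (-151494 + g) = ((44/133)*33)*(-57) + (-151494 - 39059) = (1452/133)*(-57) - 190553 = -4356/7 - 190553 = -1338227/7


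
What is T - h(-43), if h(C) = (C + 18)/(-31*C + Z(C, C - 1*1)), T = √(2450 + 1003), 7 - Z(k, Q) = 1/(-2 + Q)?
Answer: 1150/61641 + √3453 ≈ 58.781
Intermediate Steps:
Z(k, Q) = 7 - 1/(-2 + Q)
T = √3453 ≈ 58.762
h(C) = (18 + C)/(-31*C + (-22 + 7*C)/(-3 + C)) (h(C) = (C + 18)/(-31*C + (-15 + 7*(C - 1*1))/(-2 + (C - 1*1))) = (18 + C)/(-31*C + (-15 + 7*(C - 1))/(-2 + (C - 1))) = (18 + C)/(-31*C + (-15 + 7*(-1 + C))/(-2 + (-1 + C))) = (18 + C)/(-31*C + (-15 + (-7 + 7*C))/(-3 + C)) = (18 + C)/(-31*C + (-22 + 7*C)/(-3 + C)))
T - h(-43) = √3453 - (54 - 1*(-43)² - 15*(-43))/(22 - 100*(-43) + 31*(-43)²) = √3453 - (54 - 1*1849 + 645)/(22 + 4300 + 31*1849) = √3453 - (54 - 1849 + 645)/(22 + 4300 + 57319) = √3453 - (-1150)/61641 = √3453 - 1*(-1150/61641) = √3453 + 1150/61641 = 1150/61641 + √3453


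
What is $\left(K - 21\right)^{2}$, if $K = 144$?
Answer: $15129$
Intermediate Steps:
$\left(K - 21\right)^{2} = \left(144 - 21\right)^{2} = 123^{2} = 15129$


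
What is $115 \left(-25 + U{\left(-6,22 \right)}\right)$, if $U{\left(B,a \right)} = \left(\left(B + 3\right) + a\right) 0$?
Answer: $-2875$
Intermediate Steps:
$U{\left(B,a \right)} = 0$ ($U{\left(B,a \right)} = \left(\left(3 + B\right) + a\right) 0 = \left(3 + B + a\right) 0 = 0$)
$115 \left(-25 + U{\left(-6,22 \right)}\right) = 115 \left(-25 + 0\right) = 115 \left(-25\right) = -2875$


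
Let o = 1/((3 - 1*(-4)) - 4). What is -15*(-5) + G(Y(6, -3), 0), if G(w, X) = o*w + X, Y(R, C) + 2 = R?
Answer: 229/3 ≈ 76.333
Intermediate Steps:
Y(R, C) = -2 + R
o = ⅓ (o = 1/((3 + 4) - 4) = 1/(7 - 4) = 1/3 = ⅓ ≈ 0.33333)
G(w, X) = X + w/3 (G(w, X) = w/3 + X = X + w/3)
-15*(-5) + G(Y(6, -3), 0) = -15*(-5) + (0 + (-2 + 6)/3) = 75 + (0 + (⅓)*4) = 75 + (0 + 4/3) = 75 + 4/3 = 229/3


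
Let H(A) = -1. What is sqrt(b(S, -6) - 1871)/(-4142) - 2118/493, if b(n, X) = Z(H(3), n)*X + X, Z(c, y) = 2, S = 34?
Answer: -2118/493 - I*sqrt(1889)/4142 ≈ -4.2961 - 0.010493*I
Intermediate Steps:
b(n, X) = 3*X (b(n, X) = 2*X + X = 3*X)
sqrt(b(S, -6) - 1871)/(-4142) - 2118/493 = sqrt(3*(-6) - 1871)/(-4142) - 2118/493 = sqrt(-18 - 1871)*(-1/4142) - 2118*1/493 = sqrt(-1889)*(-1/4142) - 2118/493 = (I*sqrt(1889))*(-1/4142) - 2118/493 = -I*sqrt(1889)/4142 - 2118/493 = -2118/493 - I*sqrt(1889)/4142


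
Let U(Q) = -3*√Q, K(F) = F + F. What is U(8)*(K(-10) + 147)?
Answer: -762*√2 ≈ -1077.6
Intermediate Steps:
K(F) = 2*F
U(8)*(K(-10) + 147) = (-6*√2)*(2*(-10) + 147) = (-6*√2)*(-20 + 147) = -6*√2*127 = -762*√2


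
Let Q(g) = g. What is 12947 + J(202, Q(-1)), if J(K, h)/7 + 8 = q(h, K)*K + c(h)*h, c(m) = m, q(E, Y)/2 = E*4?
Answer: 1586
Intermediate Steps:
q(E, Y) = 8*E (q(E, Y) = 2*(E*4) = 2*(4*E) = 8*E)
J(K, h) = -56 + 7*h² + 56*K*h (J(K, h) = -56 + 7*((8*h)*K + h*h) = -56 + 7*(8*K*h + h²) = -56 + 7*(h² + 8*K*h) = -56 + (7*h² + 56*K*h) = -56 + 7*h² + 56*K*h)
12947 + J(202, Q(-1)) = 12947 + (-56 + 7*(-1)² + 56*202*(-1)) = 12947 + (-56 + 7*1 - 11312) = 12947 + (-56 + 7 - 11312) = 12947 - 11361 = 1586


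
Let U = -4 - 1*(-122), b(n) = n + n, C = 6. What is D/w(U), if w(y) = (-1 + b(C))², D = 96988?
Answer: 96988/121 ≈ 801.55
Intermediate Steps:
b(n) = 2*n
U = 118 (U = -4 + 122 = 118)
w(y) = 121 (w(y) = (-1 + 2*6)² = (-1 + 12)² = 11² = 121)
D/w(U) = 96988/121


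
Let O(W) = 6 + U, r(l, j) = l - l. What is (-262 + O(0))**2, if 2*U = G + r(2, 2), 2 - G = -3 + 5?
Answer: 65536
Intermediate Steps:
G = 0 (G = 2 - (-3 + 5) = 2 - 1*2 = 2 - 2 = 0)
r(l, j) = 0
U = 0 (U = (0 + 0)/2 = (1/2)*0 = 0)
O(W) = 6 (O(W) = 6 + 0 = 6)
(-262 + O(0))**2 = (-262 + 6)**2 = (-256)**2 = 65536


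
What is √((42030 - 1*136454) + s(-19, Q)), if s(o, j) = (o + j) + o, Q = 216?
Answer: I*√94246 ≈ 307.0*I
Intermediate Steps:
s(o, j) = j + 2*o (s(o, j) = (j + o) + o = j + 2*o)
√((42030 - 1*136454) + s(-19, Q)) = √((42030 - 1*136454) + (216 + 2*(-19))) = √((42030 - 136454) + (216 - 38)) = √(-94424 + 178) = √(-94246) = I*√94246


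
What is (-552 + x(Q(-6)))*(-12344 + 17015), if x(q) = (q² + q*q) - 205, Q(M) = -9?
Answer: -2779245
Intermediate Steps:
x(q) = -205 + 2*q² (x(q) = (q² + q²) - 205 = 2*q² - 205 = -205 + 2*q²)
(-552 + x(Q(-6)))*(-12344 + 17015) = (-552 + (-205 + 2*(-9)²))*(-12344 + 17015) = (-552 + (-205 + 2*81))*4671 = (-552 + (-205 + 162))*4671 = (-552 - 43)*4671 = -595*4671 = -2779245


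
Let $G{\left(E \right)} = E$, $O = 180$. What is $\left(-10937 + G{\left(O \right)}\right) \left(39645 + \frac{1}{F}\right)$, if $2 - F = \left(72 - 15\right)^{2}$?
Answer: $- \frac{1384719716698}{3247} \approx -4.2646 \cdot 10^{8}$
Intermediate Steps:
$F = -3247$ ($F = 2 - \left(72 - 15\right)^{2} = 2 - 57^{2} = 2 - 3249 = -3247$)
$\left(-10937 + G{\left(O \right)}\right) \left(39645 + \frac{1}{F}\right) = \left(-10937 + 180\right) \left(39645 + \frac{1}{-3247}\right) = - 10757 \left(39645 - \frac{1}{3247}\right) = \left(-10757\right) \frac{128727314}{3247} = - \frac{1384719716698}{3247}$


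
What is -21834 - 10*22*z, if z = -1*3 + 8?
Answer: -22934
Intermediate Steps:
z = 5 (z = -3 + 8 = 5)
-21834 - 10*22*z = -21834 - 10*22*5 = -21834 - 220*5 = -21834 - 1*1100 = -21834 - 1100 = -22934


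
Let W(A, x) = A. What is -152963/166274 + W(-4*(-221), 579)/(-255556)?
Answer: -9809399661/10623079586 ≈ -0.92340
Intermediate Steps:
-152963/166274 + W(-4*(-221), 579)/(-255556) = -152963/166274 - 4*(-221)/(-255556) = -152963*1/166274 + 884*(-1/255556) = -152963/166274 - 221/63889 = -9809399661/10623079586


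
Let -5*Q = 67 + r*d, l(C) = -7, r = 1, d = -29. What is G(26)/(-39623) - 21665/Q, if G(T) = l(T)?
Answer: 4292161741/1505674 ≈ 2850.7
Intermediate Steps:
G(T) = -7
Q = -38/5 (Q = -(67 + 1*(-29))/5 = -(67 - 29)/5 = -⅕*38 = -38/5 ≈ -7.6000)
G(26)/(-39623) - 21665/Q = -7/(-39623) - 21665/(-38/5) = -7*(-1/39623) - 21665*(-5/38) = 7/39623 + 108325/38 = 4292161741/1505674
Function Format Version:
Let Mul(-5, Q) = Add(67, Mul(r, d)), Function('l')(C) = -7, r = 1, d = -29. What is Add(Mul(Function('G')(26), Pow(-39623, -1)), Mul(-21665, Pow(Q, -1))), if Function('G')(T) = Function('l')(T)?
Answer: Rational(4292161741, 1505674) ≈ 2850.7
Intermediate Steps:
Function('G')(T) = -7
Q = Rational(-38, 5) (Q = Mul(Rational(-1, 5), Add(67, Mul(1, -29))) = Mul(Rational(-1, 5), Add(67, -29)) = Mul(Rational(-1, 5), 38) = Rational(-38, 5) ≈ -7.6000)
Add(Mul(Function('G')(26), Pow(-39623, -1)), Mul(-21665, Pow(Q, -1))) = Add(Mul(-7, Pow(-39623, -1)), Mul(-21665, Pow(Rational(-38, 5), -1))) = Add(Mul(-7, Rational(-1, 39623)), Mul(-21665, Rational(-5, 38))) = Add(Rational(7, 39623), Rational(108325, 38)) = Rational(4292161741, 1505674)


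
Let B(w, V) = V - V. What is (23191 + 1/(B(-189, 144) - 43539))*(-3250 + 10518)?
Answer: 319069291568/1893 ≈ 1.6855e+8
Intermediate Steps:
B(w, V) = 0
(23191 + 1/(B(-189, 144) - 43539))*(-3250 + 10518) = (23191 + 1/(0 - 43539))*(-3250 + 10518) = (23191 + 1/(-43539))*7268 = (23191 - 1/43539)*7268 = (1009712948/43539)*7268 = 319069291568/1893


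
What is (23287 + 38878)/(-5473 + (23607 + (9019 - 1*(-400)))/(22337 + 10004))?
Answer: -2010478265/176969267 ≈ -11.361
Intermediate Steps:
(23287 + 38878)/(-5473 + (23607 + (9019 - 1*(-400)))/(22337 + 10004)) = 62165/(-5473 + (23607 + (9019 + 400))/32341) = 62165/(-5473 + (23607 + 9419)*(1/32341)) = 62165/(-5473 + 33026*(1/32341)) = 62165/(-5473 + 33026/32341) = 62165/(-176969267/32341) = 62165*(-32341/176969267) = -2010478265/176969267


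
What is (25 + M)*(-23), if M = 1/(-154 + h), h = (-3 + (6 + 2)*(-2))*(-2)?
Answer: -66677/116 ≈ -574.80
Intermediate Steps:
h = 38 (h = (-3 + 8*(-2))*(-2) = (-3 - 16)*(-2) = -19*(-2) = 38)
M = -1/116 (M = 1/(-154 + 38) = 1/(-116) = -1/116 ≈ -0.0086207)
(25 + M)*(-23) = (25 - 1/116)*(-23) = (2899/116)*(-23) = -66677/116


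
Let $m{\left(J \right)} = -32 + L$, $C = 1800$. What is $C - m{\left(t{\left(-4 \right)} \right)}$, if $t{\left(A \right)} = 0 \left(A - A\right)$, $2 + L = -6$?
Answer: $1840$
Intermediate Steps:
$L = -8$ ($L = -2 - 6 = -8$)
$t{\left(A \right)} = 0$ ($t{\left(A \right)} = 0 \cdot 0 = 0$)
$m{\left(J \right)} = -40$ ($m{\left(J \right)} = -32 - 8 = -40$)
$C - m{\left(t{\left(-4 \right)} \right)} = 1800 - -40 = 1800 + 40 = 1840$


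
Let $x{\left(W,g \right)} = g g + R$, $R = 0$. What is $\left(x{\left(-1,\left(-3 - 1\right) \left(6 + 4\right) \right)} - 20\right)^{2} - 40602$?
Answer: $2455798$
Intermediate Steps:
$x{\left(W,g \right)} = g^{2}$ ($x{\left(W,g \right)} = g g + 0 = g^{2} + 0 = g^{2}$)
$\left(x{\left(-1,\left(-3 - 1\right) \left(6 + 4\right) \right)} - 20\right)^{2} - 40602 = \left(\left(\left(-3 - 1\right) \left(6 + 4\right)\right)^{2} - 20\right)^{2} - 40602 = \left(\left(\left(-4\right) 10\right)^{2} - 20\right)^{2} - 40602 = \left(\left(-40\right)^{2} - 20\right)^{2} - 40602 = \left(1600 - 20\right)^{2} - 40602 = 1580^{2} - 40602 = 2496400 - 40602 = 2455798$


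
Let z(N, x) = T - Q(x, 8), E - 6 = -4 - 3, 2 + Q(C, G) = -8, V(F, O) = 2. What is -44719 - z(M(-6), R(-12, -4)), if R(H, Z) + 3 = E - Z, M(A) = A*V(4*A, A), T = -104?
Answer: -44625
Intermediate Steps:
Q(C, G) = -10 (Q(C, G) = -2 - 8 = -10)
M(A) = 2*A (M(A) = A*2 = 2*A)
E = -1 (E = 6 + (-4 - 3) = 6 - 7 = -1)
R(H, Z) = -4 - Z (R(H, Z) = -3 + (-1 - Z) = -4 - Z)
z(N, x) = -94 (z(N, x) = -104 - 1*(-10) = -104 + 10 = -94)
-44719 - z(M(-6), R(-12, -4)) = -44719 - 1*(-94) = -44719 + 94 = -44625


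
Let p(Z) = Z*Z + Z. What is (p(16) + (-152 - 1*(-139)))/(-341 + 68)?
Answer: -37/39 ≈ -0.94872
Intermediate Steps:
p(Z) = Z + Z**2 (p(Z) = Z**2 + Z = Z + Z**2)
(p(16) + (-152 - 1*(-139)))/(-341 + 68) = (16*(1 + 16) + (-152 - 1*(-139)))/(-341 + 68) = (16*17 + (-152 + 139))/(-273) = (272 - 13)*(-1/273) = 259*(-1/273) = -37/39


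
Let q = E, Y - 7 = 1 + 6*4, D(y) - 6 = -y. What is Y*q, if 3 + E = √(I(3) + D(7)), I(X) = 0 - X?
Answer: -96 + 64*I ≈ -96.0 + 64.0*I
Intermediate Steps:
I(X) = -X
D(y) = 6 - y
Y = 32 (Y = 7 + (1 + 6*4) = 7 + (1 + 24) = 7 + 25 = 32)
E = -3 + 2*I (E = -3 + √(-1*3 + (6 - 1*7)) = -3 + √(-3 + (6 - 7)) = -3 + √(-3 - 1) = -3 + √(-4) = -3 + 2*I ≈ -3.0 + 2.0*I)
q = -3 + 2*I ≈ -3.0 + 2.0*I
Y*q = 32*(-3 + 2*I) = -96 + 64*I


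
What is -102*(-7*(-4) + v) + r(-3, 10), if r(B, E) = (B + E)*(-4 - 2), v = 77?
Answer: -10752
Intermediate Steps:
r(B, E) = -6*B - 6*E (r(B, E) = (B + E)*(-6) = -6*B - 6*E)
-102*(-7*(-4) + v) + r(-3, 10) = -102*(-7*(-4) + 77) + (-6*(-3) - 6*10) = -102*(28 + 77) + (18 - 60) = -102*105 - 42 = -10710 - 42 = -10752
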